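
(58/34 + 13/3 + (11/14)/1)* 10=68.25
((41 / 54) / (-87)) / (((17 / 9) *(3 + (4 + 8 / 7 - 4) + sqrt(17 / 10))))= -1435 / 1159281 + 2009 *sqrt(170) / 67238298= -0.00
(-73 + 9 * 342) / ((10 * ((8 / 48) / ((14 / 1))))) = 25242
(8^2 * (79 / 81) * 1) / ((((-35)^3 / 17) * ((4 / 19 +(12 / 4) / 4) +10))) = -384256 / 170170875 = -0.00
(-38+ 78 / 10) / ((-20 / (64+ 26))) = 135.90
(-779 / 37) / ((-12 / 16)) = 3116 / 111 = 28.07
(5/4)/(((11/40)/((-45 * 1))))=-204.55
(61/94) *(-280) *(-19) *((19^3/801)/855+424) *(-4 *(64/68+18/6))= -132922164924976/5759991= -23076800.80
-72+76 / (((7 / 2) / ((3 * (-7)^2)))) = 3120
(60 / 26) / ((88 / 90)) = 675 / 286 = 2.36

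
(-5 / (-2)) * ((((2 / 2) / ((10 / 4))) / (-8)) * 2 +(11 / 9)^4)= 139849 / 26244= 5.33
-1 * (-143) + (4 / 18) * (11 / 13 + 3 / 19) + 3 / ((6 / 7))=652331 / 4446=146.72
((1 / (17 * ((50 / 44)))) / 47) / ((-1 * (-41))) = 22 / 818975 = 0.00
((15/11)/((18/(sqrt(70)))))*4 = 10*sqrt(70)/33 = 2.54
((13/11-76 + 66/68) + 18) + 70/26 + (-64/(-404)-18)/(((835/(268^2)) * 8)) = -100454788607/410036770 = -244.99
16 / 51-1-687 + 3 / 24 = -280525 / 408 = -687.56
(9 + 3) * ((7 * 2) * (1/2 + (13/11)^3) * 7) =3366300/1331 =2529.15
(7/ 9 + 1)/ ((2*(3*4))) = 2/ 27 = 0.07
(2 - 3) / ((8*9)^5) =-1 / 1934917632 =-0.00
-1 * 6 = -6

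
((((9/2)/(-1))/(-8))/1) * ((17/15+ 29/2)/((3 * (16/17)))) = 7973/2560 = 3.11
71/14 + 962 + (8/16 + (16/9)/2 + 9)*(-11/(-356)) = 43393355/44856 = 967.39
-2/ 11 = -0.18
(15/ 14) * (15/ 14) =225/ 196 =1.15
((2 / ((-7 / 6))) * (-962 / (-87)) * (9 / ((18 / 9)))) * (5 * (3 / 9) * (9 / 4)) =-319.88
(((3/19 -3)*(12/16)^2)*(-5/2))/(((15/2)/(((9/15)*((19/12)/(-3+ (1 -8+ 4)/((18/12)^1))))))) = -81/800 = -0.10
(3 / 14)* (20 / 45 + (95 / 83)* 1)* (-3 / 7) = -1187 / 8134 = -0.15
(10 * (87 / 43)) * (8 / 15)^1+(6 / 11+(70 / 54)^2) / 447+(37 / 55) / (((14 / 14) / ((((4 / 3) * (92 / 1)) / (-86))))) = 7580369527 / 770665995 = 9.84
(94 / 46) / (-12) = -0.17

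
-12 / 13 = -0.92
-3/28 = -0.11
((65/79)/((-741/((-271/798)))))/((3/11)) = 14905/10780182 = 0.00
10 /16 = 0.62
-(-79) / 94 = 79 / 94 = 0.84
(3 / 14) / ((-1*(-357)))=0.00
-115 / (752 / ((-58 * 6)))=53.22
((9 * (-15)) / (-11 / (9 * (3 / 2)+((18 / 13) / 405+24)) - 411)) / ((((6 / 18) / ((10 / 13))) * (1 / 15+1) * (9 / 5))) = 22438125 / 56875832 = 0.39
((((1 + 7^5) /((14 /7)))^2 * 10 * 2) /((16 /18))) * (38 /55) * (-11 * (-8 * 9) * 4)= 3478249133568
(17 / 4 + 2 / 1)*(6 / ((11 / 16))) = 600 / 11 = 54.55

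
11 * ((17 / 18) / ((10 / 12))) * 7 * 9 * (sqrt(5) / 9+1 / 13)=3927 / 65+1309 * sqrt(5) / 15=255.55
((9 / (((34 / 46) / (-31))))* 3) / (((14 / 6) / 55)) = -3176415 / 119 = -26692.56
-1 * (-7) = 7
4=4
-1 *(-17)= 17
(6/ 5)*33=198/ 5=39.60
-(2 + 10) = -12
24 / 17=1.41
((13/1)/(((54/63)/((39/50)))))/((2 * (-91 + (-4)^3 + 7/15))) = -3549/92720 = -0.04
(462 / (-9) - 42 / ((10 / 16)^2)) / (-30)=5.30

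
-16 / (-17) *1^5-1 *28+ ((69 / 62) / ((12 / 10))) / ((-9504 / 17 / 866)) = -285444835 / 10017216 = -28.50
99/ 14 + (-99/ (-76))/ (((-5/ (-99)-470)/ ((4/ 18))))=43752951/ 6187825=7.07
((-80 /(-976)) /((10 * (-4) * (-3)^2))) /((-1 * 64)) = 1 /281088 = 0.00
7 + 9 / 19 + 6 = 256 / 19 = 13.47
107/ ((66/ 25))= 2675/ 66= 40.53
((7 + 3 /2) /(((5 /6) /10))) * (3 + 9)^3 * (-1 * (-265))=46707840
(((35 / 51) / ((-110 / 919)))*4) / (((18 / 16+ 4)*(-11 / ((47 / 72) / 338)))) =302351 / 384829731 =0.00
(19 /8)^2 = 361 /64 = 5.64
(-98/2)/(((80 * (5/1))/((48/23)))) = -0.26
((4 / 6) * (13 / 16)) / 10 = 13 / 240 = 0.05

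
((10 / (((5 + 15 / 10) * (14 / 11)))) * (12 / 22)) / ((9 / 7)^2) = 140 / 351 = 0.40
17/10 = 1.70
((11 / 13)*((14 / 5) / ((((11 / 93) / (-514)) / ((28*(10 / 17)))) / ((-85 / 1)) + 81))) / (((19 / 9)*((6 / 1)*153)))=343537040 / 22761715859389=0.00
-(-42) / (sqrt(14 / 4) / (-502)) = -3012 * sqrt(14) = -11269.87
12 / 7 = 1.71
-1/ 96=-0.01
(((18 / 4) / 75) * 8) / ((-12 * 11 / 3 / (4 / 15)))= -4 / 1375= -0.00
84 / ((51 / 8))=224 / 17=13.18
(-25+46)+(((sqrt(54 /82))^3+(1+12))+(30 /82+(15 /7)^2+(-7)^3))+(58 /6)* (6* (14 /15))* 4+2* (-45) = -5349233 /30135+81* sqrt(123) /1681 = -176.97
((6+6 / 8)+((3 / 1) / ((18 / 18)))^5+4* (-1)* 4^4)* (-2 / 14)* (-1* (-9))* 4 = 27873 / 7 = 3981.86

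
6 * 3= 18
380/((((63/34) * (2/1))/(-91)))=-83980/9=-9331.11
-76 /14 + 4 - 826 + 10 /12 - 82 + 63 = -35515 /42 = -845.60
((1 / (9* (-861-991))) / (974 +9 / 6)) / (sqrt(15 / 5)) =-0.00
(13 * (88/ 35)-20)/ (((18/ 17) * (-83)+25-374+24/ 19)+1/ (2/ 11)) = -95608/ 3241665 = -0.03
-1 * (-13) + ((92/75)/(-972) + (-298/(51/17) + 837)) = 13680877/18225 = 750.67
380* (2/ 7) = 760/ 7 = 108.57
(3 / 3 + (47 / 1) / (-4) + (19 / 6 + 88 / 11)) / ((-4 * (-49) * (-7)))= -5 / 16464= -0.00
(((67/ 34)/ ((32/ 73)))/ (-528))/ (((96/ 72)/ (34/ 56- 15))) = 1971073/ 21446656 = 0.09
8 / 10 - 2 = -6 / 5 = -1.20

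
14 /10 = 7 /5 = 1.40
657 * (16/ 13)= 10512/ 13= 808.62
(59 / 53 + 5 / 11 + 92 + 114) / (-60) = -30253 / 8745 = -3.46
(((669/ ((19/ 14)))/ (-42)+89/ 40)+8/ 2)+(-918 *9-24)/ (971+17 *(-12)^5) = -17709708337/ 3214171480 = -5.51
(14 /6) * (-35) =-245 /3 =-81.67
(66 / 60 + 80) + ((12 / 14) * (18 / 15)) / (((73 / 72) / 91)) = 25319 / 146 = 173.42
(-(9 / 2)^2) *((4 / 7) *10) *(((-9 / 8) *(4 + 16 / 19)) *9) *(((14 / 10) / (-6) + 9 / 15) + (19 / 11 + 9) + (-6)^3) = -3401303319 / 2926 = -1162441.33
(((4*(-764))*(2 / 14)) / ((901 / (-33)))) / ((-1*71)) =-100848 / 447797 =-0.23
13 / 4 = 3.25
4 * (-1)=-4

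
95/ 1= 95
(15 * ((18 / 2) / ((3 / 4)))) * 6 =1080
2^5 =32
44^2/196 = 484/49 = 9.88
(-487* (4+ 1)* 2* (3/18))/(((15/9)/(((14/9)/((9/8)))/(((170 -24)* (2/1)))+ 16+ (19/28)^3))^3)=-4627122251692251910238443811053/6074959938469249882521600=-761671.24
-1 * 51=-51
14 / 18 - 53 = -470 / 9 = -52.22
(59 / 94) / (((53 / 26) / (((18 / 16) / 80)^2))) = 62127 / 1020313600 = 0.00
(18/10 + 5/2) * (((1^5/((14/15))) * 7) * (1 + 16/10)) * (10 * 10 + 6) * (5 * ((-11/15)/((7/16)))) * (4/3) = -99320.99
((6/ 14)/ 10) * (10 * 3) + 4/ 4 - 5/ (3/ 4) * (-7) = 1028/ 21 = 48.95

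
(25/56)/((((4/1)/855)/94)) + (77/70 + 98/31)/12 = 8970.22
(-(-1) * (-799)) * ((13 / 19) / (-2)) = 10387 / 38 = 273.34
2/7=0.29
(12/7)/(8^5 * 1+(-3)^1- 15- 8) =2/38199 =0.00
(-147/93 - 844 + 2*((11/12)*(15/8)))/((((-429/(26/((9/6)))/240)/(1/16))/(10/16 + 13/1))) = 20695285/2976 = 6954.06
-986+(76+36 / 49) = -44554 / 49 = -909.27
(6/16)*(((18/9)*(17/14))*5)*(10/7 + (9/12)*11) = 69105/1568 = 44.07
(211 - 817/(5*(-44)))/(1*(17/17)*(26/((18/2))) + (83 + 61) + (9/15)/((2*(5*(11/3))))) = 2125665/1454362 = 1.46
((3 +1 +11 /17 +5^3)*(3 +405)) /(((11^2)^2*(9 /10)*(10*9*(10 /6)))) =17632 /658845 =0.03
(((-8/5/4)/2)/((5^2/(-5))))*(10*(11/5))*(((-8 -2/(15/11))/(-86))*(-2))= -3124/16125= -0.19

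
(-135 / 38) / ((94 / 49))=-1.85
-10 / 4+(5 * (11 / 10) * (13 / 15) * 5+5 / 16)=1039 / 48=21.65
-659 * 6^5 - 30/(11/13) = -56368614/11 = -5124419.45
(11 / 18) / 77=1 / 126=0.01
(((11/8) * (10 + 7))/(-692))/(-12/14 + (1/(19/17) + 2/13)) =-323323/1832416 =-0.18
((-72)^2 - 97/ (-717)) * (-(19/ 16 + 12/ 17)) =-1914267875/ 195024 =-9815.55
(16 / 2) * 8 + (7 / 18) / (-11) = 12665 / 198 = 63.96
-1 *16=-16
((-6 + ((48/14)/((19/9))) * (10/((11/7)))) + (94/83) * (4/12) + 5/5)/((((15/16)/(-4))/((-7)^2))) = -932273216/780615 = -1194.28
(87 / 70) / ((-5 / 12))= -522 / 175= -2.98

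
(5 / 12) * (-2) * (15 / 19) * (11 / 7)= -275 / 266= -1.03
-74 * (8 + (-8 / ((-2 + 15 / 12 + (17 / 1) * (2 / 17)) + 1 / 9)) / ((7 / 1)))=-529.87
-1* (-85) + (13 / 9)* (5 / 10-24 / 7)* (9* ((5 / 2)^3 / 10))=5715 / 224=25.51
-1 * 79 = -79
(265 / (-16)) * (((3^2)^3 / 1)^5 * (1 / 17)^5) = -54561150005081985 / 22717712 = -2401700928.56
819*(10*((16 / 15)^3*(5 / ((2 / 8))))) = 2981888 / 15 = 198792.53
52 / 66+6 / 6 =1.79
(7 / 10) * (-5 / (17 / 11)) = -77 / 34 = -2.26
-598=-598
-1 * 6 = -6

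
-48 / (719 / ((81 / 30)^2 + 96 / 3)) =-47148 / 17975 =-2.62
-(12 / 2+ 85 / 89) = -619 / 89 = -6.96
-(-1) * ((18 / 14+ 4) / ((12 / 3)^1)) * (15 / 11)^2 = 8325 / 3388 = 2.46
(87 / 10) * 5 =87 / 2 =43.50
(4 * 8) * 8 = 256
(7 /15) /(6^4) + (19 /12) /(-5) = -6149 /19440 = -0.32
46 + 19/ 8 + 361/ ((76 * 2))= 203/ 4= 50.75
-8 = -8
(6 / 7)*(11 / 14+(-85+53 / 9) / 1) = -9869 / 147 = -67.14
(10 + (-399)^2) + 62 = 159273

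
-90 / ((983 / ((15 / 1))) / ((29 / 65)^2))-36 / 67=-9023310 / 11130509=-0.81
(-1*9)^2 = 81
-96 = -96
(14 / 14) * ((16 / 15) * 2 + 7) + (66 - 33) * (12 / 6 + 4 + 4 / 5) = 3503 / 15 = 233.53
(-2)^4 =16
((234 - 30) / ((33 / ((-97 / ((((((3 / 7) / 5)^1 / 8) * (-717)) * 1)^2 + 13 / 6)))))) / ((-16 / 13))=1260495600 / 158290033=7.96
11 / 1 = 11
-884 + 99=-785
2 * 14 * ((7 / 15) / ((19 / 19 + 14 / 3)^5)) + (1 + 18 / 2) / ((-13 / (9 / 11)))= -636665382 / 1015197755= -0.63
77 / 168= 0.46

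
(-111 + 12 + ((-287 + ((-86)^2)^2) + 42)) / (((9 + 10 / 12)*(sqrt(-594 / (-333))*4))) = 1041260.07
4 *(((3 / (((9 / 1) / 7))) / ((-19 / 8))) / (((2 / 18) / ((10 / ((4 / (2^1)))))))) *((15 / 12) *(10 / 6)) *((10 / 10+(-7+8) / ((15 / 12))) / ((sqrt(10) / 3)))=-3780 *sqrt(10) / 19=-629.13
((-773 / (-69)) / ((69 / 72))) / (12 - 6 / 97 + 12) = 299924 / 614169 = 0.49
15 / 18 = 5 / 6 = 0.83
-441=-441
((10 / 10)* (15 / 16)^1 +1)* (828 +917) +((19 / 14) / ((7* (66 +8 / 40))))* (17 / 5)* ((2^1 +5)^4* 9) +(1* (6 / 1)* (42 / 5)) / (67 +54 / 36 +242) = 6570817781 / 1827120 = 3596.27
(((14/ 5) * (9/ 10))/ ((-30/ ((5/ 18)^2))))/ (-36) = 7/ 38880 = 0.00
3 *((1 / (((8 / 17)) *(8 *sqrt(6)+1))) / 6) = -17 / 6128+17 *sqrt(6) / 766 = 0.05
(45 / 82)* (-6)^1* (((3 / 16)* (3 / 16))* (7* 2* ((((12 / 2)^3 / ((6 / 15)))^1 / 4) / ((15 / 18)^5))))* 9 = -100442349 / 20500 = -4899.63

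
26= 26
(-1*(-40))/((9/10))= 400/9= 44.44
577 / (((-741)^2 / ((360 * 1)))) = 23080 / 61009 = 0.38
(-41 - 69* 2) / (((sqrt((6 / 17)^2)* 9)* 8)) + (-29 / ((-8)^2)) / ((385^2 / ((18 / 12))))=-3608391749 / 512265600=-7.04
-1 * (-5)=5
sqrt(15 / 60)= 1 / 2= 0.50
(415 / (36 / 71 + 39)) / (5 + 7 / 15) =29465 / 15334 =1.92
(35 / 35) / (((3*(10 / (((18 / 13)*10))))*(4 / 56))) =84 / 13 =6.46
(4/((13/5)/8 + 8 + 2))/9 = 160/3717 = 0.04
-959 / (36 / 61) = -58499 / 36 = -1624.97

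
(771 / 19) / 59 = 771 / 1121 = 0.69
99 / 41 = 2.41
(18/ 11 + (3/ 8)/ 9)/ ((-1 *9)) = -0.19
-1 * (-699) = 699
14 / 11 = 1.27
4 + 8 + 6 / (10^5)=600003 / 50000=12.00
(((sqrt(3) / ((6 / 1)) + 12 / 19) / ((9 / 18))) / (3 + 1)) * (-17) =-102 / 19 - 17 * sqrt(3) / 12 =-7.82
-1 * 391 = -391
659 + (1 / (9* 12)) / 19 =1352269 / 2052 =659.00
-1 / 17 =-0.06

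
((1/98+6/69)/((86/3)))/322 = 657/62417768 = 0.00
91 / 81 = 1.12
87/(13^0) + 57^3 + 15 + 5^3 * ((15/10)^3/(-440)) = 130447005/704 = 185294.04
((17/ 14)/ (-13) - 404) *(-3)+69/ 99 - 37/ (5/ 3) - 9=35488769/ 30030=1181.78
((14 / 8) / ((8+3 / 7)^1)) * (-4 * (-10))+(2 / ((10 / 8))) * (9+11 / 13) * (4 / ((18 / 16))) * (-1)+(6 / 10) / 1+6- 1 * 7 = -1660468 / 34515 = -48.11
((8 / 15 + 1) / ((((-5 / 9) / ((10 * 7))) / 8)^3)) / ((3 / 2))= -5234761728 / 5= -1046952345.60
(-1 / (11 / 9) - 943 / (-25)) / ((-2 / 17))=-86258 / 275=-313.67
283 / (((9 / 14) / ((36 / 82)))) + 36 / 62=246382 / 1271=193.85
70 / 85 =14 / 17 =0.82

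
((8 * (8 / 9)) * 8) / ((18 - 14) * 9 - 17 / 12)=2048 / 1245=1.64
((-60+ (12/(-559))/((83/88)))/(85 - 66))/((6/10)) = -4641460/881543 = -5.27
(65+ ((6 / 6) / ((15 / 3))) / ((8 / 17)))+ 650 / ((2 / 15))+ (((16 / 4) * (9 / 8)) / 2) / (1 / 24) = 199777 / 40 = 4994.42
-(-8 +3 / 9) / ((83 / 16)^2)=5888 / 20667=0.28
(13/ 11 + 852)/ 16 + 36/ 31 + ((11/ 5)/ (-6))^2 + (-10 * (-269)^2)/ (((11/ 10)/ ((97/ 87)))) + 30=-26107730748449/ 35600400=-733354.98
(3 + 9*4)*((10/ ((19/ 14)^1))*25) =136500/ 19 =7184.21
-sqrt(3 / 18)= -sqrt(6) / 6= -0.41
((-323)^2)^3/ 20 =1135573198803289/ 20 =56778659940164.45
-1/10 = -0.10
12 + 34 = 46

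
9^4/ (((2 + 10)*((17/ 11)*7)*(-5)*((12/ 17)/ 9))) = -72171/ 560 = -128.88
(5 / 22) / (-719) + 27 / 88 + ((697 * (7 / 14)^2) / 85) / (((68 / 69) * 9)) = 1577147 / 2933520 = 0.54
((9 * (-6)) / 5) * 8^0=-54 / 5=-10.80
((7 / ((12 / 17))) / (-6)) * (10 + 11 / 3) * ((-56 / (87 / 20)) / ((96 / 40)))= 853825 / 7047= 121.16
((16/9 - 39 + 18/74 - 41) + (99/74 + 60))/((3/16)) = -88664/999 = -88.75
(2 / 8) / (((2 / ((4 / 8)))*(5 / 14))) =7 / 40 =0.18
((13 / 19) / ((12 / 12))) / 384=13 / 7296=0.00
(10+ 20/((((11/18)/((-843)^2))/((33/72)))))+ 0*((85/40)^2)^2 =10659745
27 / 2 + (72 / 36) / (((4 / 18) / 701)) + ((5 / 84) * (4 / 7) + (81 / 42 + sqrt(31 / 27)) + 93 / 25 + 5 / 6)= sqrt(93) / 9 + 15506089 / 2450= 6330.09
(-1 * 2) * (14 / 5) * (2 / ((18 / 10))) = -56 / 9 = -6.22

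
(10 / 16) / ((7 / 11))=55 / 56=0.98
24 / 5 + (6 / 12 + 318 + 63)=3863 / 10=386.30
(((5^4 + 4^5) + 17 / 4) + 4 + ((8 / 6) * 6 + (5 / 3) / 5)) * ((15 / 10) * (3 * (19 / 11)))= 103569 / 8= 12946.12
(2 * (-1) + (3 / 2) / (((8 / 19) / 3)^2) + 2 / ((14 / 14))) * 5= 48735 / 128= 380.74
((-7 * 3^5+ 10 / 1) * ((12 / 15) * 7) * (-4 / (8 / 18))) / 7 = 60876 / 5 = 12175.20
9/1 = 9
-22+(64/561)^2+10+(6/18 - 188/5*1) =-77505793/1573605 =-49.25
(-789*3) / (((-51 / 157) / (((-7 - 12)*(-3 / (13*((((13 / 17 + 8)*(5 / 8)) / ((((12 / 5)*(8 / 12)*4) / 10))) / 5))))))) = 18663.45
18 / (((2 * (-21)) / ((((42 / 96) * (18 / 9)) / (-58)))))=3 / 464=0.01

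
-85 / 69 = -1.23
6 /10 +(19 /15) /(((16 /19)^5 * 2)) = 2.10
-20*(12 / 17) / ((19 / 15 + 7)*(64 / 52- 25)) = 3900 / 54281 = 0.07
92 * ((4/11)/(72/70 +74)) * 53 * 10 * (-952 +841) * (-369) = 139801258800/14443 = 9679516.64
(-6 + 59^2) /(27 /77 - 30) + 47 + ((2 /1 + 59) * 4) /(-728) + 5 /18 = -43790569 /623259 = -70.26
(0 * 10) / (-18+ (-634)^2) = 0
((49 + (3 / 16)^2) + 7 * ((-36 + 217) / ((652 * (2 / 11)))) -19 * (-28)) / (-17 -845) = -24691419 / 35969536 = -0.69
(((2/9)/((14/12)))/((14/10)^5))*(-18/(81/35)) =-125000/453789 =-0.28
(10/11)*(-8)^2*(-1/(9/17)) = -10880/99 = -109.90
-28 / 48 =-7 / 12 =-0.58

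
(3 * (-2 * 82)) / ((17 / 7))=-3444 / 17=-202.59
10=10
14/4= 7/2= 3.50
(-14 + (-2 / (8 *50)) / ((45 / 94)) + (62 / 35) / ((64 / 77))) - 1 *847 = -30919651 / 36000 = -858.88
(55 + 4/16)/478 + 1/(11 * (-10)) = 11199/105160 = 0.11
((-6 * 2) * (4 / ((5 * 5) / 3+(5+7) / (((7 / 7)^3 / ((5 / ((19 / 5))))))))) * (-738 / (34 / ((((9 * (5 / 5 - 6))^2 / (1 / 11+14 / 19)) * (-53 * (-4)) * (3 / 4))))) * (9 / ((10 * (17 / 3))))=3335123894184 / 1249925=2668259.21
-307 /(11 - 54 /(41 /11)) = 12587 /143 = 88.02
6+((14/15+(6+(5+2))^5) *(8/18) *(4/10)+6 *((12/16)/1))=89124719/1350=66018.31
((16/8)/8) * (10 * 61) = 305/2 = 152.50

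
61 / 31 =1.97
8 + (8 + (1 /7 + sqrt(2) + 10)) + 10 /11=sqrt(2) + 2083 /77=28.47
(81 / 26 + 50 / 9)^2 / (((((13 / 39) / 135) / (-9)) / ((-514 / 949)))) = 47611266165 / 320762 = 148431.75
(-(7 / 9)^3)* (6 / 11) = -686 / 2673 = -0.26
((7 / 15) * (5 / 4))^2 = 49 / 144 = 0.34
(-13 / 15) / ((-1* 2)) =13 / 30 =0.43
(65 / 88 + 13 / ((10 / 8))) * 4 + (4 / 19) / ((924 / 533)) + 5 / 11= 1980779 / 43890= 45.13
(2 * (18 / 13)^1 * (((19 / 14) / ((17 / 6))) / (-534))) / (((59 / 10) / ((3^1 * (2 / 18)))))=-1140 / 8123297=-0.00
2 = 2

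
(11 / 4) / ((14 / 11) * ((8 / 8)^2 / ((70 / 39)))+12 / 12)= 1.61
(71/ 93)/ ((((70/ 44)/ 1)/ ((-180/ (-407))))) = 1704/ 8029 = 0.21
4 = 4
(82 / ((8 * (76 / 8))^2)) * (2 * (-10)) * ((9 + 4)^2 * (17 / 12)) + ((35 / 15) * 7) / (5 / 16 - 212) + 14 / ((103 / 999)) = 204718591807 / 3022531704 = 67.73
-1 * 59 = -59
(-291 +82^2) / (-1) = -6433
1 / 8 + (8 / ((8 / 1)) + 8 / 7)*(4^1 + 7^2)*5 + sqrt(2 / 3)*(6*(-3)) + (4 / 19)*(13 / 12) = 1813727 / 3192-6*sqrt(6) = 553.51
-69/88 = -0.78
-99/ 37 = -2.68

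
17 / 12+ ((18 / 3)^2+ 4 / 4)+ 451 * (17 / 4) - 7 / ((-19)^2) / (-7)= 4234897 / 2166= 1955.17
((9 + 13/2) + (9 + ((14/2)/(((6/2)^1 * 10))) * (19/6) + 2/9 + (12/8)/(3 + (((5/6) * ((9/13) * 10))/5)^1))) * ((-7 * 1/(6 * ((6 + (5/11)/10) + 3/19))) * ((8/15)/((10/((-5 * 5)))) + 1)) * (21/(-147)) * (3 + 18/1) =-1700006/350055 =-4.86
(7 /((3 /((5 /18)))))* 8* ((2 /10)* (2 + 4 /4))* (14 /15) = 392 /135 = 2.90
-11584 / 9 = -1287.11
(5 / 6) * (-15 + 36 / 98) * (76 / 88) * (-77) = 22705 / 28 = 810.89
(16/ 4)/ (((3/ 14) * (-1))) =-18.67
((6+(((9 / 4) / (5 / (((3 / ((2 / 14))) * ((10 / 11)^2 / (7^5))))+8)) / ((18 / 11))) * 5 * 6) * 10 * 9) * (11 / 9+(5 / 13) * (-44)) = -32119595970 / 3783013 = -8490.48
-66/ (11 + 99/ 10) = -60/ 19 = -3.16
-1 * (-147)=147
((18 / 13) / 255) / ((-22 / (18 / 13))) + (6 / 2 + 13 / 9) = 6320114 / 1422135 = 4.44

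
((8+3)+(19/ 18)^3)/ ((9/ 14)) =497077/ 26244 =18.94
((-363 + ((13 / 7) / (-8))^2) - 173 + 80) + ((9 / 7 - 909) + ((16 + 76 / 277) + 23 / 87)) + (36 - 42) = -102261444133 / 75574464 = -1353.12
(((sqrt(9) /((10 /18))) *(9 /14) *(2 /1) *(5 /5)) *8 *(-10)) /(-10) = 1944 /35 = 55.54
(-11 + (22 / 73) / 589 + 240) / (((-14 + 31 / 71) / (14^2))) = -137021597860 / 41406111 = -3309.21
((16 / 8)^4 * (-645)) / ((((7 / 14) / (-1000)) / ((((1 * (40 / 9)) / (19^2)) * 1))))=275200000 / 1083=254108.96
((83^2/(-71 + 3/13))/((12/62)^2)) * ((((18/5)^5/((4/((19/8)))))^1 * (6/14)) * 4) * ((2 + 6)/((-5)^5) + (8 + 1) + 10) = -272969975874573549/8984375000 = -30382745.14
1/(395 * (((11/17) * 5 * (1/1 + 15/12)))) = 68/195525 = 0.00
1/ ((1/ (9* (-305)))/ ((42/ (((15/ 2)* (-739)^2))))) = -15372/ 546121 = -0.03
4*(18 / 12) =6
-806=-806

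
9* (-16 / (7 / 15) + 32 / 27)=-6256 / 21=-297.90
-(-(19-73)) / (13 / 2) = -108 / 13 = -8.31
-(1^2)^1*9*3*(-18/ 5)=486/ 5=97.20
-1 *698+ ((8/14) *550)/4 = -4336/7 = -619.43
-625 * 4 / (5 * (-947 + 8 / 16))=1000 / 1893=0.53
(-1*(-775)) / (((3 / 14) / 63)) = 227850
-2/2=-1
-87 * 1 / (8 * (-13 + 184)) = -29 / 456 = -0.06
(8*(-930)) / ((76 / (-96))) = 178560 / 19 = 9397.89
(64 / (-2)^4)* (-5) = -20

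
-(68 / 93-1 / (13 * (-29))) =-0.73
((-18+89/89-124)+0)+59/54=-7555/54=-139.91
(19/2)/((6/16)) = 76/3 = 25.33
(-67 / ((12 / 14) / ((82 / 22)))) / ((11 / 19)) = -365351 / 726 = -503.24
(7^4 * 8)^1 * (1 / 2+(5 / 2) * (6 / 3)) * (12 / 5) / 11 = 115248 / 5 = 23049.60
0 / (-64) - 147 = -147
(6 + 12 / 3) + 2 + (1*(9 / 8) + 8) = 21.12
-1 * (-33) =33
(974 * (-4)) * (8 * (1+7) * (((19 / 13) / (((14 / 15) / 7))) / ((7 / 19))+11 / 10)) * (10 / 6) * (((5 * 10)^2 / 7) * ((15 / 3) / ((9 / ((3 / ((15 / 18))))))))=-17501455360000 / 1911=-9158270727.37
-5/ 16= -0.31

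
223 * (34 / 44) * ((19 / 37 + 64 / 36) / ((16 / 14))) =20247731 / 58608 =345.48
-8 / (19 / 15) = -120 / 19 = -6.32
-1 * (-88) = 88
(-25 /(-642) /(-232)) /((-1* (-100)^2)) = 1 /59577600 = 0.00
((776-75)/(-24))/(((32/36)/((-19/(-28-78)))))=-39957/6784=-5.89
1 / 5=0.20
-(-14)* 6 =84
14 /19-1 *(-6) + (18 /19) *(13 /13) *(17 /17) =146 /19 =7.68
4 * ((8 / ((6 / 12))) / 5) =64 / 5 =12.80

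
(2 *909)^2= 3305124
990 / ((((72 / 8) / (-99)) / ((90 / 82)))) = -11952.44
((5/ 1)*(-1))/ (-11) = 5/ 11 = 0.45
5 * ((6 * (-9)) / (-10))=27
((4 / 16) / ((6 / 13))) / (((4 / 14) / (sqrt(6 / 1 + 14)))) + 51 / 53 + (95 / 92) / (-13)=55961 / 63388 + 91 * sqrt(5) / 24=9.36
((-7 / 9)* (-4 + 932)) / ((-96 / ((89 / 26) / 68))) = 18067 / 47736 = 0.38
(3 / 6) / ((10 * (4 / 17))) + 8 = 8.21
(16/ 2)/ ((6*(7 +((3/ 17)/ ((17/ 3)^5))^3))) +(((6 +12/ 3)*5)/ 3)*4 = 1645380880891930280956203/ 24610397791118615589388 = 66.86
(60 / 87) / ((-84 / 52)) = -260 / 609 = -0.43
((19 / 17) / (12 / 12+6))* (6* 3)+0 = 342 / 119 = 2.87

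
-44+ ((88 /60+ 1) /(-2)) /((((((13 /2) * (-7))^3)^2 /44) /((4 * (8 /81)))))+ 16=-28.00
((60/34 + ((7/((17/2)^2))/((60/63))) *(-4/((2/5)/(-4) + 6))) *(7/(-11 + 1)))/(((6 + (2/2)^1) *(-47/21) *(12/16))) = 404796/4006985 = 0.10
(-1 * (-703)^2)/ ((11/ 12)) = -539137.09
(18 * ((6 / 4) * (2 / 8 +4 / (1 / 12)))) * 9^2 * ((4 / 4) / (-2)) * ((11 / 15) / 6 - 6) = 310119.64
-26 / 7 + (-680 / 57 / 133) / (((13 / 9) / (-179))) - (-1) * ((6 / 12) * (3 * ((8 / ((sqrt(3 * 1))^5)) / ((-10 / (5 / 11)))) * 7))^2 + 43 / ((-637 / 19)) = 4641926791 / 751269519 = 6.18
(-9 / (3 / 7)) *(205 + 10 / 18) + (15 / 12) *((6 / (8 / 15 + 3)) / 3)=-1372475 / 318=-4315.96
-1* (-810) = 810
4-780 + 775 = -1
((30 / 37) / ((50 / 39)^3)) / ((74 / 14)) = 1245699 / 17112500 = 0.07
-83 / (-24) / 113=0.03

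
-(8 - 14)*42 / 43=252 / 43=5.86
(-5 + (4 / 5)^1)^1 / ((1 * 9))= -7 / 15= -0.47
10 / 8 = 5 / 4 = 1.25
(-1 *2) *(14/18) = -14/9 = -1.56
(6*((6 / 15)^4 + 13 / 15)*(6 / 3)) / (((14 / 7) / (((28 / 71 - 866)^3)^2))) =180300310747978549178877361847424 / 80062677450625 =2251989522323563708.49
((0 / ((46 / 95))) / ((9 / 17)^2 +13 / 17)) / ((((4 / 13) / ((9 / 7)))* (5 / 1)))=0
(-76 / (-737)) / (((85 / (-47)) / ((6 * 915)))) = -3922056 / 12529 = -313.04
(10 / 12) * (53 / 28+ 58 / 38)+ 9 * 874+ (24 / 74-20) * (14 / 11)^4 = 13517234520323 / 1729160664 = 7817.22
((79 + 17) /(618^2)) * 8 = 64 /31827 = 0.00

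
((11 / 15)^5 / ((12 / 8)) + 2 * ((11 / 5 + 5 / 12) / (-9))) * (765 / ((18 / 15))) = -34087907 / 121500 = -280.56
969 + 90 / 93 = 30069 / 31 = 969.97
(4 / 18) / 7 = 2 / 63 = 0.03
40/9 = 4.44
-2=-2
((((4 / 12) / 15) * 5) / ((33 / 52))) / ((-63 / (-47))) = 2444 / 18711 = 0.13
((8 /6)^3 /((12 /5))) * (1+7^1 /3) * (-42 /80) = -140 /81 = -1.73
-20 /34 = -10 /17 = -0.59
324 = 324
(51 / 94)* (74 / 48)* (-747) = -469863 / 752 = -624.82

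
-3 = -3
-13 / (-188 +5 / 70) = 182 / 2631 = 0.07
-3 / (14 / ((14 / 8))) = -3 / 8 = -0.38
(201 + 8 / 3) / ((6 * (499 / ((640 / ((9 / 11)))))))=2150720 / 40419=53.21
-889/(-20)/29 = 889/580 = 1.53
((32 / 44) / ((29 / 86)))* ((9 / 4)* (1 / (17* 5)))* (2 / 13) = 3096 / 352495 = 0.01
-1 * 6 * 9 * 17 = -918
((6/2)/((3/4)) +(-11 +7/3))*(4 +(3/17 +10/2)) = -728/17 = -42.82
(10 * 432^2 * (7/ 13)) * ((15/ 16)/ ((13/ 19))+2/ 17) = 4295501280/ 2873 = 1495127.49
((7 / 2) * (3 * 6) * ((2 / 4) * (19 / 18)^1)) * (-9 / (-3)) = 99.75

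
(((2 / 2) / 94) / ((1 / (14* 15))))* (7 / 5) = 147 / 47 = 3.13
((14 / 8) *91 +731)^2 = 12680721 / 16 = 792545.06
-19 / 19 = -1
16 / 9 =1.78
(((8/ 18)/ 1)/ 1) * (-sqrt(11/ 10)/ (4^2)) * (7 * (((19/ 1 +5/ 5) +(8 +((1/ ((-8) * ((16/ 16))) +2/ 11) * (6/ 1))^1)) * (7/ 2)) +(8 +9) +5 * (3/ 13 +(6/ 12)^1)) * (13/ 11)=-817967 * sqrt(110)/ 348480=-24.62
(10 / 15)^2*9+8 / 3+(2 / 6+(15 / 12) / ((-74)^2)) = 153333 / 21904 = 7.00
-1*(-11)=11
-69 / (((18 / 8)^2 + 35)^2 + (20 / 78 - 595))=-688896 / 10086439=-0.07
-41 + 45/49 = -1964/49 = -40.08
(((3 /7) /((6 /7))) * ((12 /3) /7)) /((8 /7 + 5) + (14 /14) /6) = 0.05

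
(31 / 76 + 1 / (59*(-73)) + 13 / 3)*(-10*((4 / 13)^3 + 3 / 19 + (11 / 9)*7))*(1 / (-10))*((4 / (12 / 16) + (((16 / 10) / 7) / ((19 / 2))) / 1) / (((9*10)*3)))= 20429210532511696 / 24840055581111225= 0.82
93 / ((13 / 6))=42.92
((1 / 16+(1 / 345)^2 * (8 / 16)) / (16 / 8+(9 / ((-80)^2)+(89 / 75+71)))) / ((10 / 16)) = 15236224 / 11302701285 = 0.00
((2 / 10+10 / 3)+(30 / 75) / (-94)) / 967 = 2488 / 681735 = 0.00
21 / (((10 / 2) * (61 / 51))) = 1071 / 305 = 3.51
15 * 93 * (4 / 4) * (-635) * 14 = -12401550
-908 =-908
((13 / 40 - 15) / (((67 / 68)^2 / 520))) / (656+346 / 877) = -15472798744 / 1292064381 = -11.98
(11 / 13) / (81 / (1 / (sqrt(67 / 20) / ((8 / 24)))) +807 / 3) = 0.00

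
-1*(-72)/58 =36/29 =1.24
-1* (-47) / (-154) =-47 / 154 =-0.31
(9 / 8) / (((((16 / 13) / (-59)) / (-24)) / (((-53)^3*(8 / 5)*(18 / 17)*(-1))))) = 27747844137 / 85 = 326445225.14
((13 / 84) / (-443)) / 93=-13 / 3460716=-0.00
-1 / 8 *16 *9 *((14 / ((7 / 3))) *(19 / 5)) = -2052 / 5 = -410.40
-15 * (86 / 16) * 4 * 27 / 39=-5805 / 26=-223.27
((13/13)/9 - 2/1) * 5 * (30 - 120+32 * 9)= -1870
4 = 4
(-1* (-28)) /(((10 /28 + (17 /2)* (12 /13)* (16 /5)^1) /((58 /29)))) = 50960 /23173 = 2.20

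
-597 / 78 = -199 / 26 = -7.65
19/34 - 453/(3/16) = -82125/34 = -2415.44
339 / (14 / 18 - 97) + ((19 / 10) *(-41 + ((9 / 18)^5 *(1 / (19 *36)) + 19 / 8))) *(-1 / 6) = 260625599 / 29928960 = 8.71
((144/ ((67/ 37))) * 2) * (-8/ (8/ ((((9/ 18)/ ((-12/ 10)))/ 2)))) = 2220/ 67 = 33.13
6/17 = 0.35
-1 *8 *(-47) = 376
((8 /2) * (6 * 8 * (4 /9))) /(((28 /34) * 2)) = 1088 /21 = 51.81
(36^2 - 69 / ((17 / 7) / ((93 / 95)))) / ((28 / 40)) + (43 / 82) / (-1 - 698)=234788301733 / 129595998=1811.69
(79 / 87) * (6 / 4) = 79 / 58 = 1.36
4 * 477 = 1908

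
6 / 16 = 3 / 8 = 0.38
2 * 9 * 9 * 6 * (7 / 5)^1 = 1360.80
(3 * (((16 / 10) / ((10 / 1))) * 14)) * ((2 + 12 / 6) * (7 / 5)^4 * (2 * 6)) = 19361664 / 15625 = 1239.15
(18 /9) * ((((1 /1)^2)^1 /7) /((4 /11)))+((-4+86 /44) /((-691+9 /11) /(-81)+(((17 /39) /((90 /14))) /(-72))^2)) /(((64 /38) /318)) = -933181328108819 /20951662801594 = -44.54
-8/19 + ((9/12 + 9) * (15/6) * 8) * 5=18517/19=974.58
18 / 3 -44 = -38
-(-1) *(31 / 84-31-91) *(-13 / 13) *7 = 10217 / 12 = 851.42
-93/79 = -1.18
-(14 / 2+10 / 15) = -23 / 3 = -7.67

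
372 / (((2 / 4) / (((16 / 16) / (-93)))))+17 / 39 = -295 / 39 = -7.56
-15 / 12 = -5 / 4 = -1.25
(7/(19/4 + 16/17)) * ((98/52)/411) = 11662/2067741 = 0.01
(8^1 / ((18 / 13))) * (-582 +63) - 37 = -9107 / 3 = -3035.67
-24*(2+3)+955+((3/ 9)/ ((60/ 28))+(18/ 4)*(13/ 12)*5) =309431/ 360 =859.53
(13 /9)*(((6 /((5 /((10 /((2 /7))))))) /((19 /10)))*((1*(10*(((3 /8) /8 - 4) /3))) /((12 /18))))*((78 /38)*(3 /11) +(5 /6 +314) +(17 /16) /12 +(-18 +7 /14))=-69519047325 /369664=-188060.10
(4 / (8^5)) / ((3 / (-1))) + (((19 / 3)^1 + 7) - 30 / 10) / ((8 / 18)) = 571391 / 24576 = 23.25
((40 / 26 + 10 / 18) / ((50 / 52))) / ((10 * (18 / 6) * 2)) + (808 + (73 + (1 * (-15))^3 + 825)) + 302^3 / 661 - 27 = 35670477589 / 892350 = 39973.64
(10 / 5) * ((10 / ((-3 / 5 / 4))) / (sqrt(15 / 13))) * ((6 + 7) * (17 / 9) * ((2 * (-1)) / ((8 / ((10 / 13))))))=3400 * sqrt(195) / 81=586.15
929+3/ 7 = 6506/ 7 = 929.43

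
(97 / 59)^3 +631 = 635.44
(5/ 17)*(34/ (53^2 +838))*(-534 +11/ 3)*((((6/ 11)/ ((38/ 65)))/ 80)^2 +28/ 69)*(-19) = 2491588389935/ 222154466688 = 11.22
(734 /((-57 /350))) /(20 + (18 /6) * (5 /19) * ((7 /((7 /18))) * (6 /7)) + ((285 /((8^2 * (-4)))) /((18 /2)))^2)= -70712033280 /505129409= -139.99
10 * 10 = 100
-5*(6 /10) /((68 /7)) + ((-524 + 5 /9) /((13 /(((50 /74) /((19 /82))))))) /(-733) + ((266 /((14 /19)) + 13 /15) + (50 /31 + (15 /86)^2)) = 106733665971037969 /293739730524045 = 363.36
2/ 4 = 1/ 2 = 0.50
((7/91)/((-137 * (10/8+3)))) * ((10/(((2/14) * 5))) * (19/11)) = -0.00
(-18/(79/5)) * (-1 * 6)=540/79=6.84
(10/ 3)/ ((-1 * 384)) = -5/ 576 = -0.01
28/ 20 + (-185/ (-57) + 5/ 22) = 30553/ 6270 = 4.87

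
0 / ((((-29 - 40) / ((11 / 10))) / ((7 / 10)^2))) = 0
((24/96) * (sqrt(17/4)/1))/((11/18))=9 * sqrt(17)/44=0.84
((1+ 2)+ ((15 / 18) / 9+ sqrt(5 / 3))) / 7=sqrt(15) / 21+ 167 / 378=0.63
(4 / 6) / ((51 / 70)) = 140 / 153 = 0.92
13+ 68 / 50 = 359 / 25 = 14.36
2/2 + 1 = 2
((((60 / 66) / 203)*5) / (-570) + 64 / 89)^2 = 0.52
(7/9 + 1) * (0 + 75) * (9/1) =1200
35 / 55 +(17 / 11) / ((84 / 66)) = 1.85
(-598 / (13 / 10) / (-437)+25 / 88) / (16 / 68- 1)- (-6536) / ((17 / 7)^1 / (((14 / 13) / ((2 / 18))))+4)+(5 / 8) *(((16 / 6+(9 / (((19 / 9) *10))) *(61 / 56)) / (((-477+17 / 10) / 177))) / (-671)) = 2032133584792341161 / 1323063663393472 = 1535.93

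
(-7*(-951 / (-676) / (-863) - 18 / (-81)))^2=65731864335361 / 27567666242064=2.38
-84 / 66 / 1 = -14 / 11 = -1.27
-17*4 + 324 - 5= 251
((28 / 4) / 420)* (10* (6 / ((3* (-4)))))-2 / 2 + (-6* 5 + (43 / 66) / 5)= -20429 / 660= -30.95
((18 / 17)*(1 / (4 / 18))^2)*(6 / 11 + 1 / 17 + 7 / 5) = 683073 / 15895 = 42.97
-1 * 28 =-28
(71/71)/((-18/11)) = -11/18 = -0.61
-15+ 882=867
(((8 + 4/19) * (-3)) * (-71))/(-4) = -437.21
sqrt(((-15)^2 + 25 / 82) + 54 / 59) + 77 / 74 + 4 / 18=841 / 666 + sqrt(5294963614) / 4838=16.30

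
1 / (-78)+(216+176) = 30575 / 78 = 391.99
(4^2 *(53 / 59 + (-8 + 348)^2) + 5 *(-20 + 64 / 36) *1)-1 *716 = 981716656 / 531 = 1848807.26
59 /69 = 0.86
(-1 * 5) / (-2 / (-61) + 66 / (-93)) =1891 / 256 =7.39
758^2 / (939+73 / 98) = 56307272 / 92095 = 611.40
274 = 274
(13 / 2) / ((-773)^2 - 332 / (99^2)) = 127413 / 11712762794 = 0.00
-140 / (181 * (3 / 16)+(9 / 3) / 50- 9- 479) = 8000 / 25943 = 0.31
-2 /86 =-1 /43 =-0.02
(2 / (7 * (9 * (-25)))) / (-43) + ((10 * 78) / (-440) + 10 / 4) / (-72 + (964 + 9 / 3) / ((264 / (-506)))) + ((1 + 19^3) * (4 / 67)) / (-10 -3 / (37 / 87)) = -3495182001042266 / 145539818614575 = -24.02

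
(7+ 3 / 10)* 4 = 146 / 5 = 29.20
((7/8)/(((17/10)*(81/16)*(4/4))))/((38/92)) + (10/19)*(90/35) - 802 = -146586142/183141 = -800.40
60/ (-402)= -0.15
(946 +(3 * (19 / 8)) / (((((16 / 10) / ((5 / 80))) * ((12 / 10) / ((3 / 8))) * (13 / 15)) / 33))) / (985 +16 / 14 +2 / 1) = 1415370649 / 1473265664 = 0.96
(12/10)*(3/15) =6/25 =0.24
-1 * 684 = -684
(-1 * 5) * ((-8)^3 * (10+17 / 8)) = 31040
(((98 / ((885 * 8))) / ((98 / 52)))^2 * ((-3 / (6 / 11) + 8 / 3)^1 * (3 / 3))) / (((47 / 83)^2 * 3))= -19792097 / 124570369800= -0.00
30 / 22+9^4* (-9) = -649524 / 11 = -59047.64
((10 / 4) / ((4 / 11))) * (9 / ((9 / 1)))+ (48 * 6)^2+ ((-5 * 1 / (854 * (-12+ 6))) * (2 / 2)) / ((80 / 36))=566720381 / 6832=82950.88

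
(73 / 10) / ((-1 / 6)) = -219 / 5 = -43.80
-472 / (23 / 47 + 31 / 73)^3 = -618.12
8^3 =512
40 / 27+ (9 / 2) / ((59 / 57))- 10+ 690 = 685.83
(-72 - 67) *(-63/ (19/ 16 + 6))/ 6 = 23352/ 115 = 203.06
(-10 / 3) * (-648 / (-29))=-2160 / 29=-74.48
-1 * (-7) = 7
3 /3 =1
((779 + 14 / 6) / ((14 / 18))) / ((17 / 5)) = 35160 / 119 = 295.46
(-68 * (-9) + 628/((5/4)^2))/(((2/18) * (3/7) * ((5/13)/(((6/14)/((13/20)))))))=912528/25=36501.12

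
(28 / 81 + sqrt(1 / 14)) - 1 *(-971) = sqrt(14) / 14 + 78679 / 81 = 971.61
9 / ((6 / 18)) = 27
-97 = -97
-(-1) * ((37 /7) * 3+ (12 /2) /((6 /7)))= 22.86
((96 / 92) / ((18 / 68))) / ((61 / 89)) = 24208 / 4209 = 5.75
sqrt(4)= 2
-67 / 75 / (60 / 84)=-469 / 375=-1.25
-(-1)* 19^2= 361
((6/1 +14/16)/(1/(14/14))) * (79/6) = 90.52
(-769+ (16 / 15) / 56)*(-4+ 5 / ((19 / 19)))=-80743 / 105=-768.98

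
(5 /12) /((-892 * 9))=-5 /96336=-0.00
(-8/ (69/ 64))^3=-134217728/ 328509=-408.57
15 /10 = 3 /2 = 1.50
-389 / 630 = -0.62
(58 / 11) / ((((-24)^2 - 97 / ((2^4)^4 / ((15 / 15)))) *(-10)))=-1900544 / 2076175145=-0.00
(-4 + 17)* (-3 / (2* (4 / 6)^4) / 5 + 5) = 7241 / 160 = 45.26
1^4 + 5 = 6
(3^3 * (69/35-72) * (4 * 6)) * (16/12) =-2117664/35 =-60504.69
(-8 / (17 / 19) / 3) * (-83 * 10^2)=1261600 / 51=24737.25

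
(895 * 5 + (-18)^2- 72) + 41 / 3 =4740.67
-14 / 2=-7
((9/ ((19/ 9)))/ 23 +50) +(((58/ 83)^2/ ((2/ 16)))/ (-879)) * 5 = 132742854541/ 2646223347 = 50.16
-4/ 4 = -1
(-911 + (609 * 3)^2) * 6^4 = 4324775328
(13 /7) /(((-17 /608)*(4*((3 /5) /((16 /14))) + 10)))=-79040 /14399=-5.49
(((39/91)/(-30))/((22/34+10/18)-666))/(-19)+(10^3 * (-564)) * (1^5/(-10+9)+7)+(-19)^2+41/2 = -3383618.50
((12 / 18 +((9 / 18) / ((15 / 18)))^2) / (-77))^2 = 1 / 5625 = 0.00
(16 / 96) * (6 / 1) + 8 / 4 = 3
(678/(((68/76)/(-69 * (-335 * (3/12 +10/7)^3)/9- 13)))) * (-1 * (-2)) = 1715667886789/93296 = 18389511.73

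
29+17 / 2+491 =1057 / 2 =528.50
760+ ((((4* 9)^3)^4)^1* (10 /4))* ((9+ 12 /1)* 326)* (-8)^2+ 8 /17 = 88233967506647426814456448 /17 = 5190233382743966283203321.00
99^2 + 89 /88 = 862577 /88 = 9802.01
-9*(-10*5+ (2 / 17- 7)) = 8703 / 17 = 511.94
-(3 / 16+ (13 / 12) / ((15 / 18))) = -119 / 80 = -1.49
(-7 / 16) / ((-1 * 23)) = 7 / 368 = 0.02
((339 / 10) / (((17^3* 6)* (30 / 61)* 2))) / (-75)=-6893 / 442170000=-0.00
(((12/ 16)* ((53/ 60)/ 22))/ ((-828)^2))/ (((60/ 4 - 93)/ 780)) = -53/ 120662784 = -0.00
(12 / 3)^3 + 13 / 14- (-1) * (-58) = 97 / 14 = 6.93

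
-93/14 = -6.64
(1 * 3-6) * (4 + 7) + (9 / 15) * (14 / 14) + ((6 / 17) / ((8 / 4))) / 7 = -19263 / 595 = -32.37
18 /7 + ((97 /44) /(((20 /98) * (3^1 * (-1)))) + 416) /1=3834329 /9240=414.97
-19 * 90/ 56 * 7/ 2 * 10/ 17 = -4275/ 68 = -62.87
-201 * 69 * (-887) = 12301803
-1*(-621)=621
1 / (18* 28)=1 / 504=0.00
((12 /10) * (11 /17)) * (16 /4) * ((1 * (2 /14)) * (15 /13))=792 /1547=0.51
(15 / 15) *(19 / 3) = 19 / 3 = 6.33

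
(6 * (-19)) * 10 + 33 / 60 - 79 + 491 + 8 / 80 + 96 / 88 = -159777 / 220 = -726.26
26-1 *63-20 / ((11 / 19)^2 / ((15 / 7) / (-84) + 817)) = -26295328 / 539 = -48785.40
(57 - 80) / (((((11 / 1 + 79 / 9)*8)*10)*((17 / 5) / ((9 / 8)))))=-0.00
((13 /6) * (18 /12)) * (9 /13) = 9 /4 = 2.25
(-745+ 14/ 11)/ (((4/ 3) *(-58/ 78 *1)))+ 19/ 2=969299/ 1276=759.64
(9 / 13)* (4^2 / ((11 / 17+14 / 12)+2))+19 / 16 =331091 / 80912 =4.09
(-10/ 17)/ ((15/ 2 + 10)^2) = -8/ 4165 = -0.00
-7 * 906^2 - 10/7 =-40220974/7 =-5745853.43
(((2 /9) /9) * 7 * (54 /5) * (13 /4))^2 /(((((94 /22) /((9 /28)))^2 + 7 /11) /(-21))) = -27054027 /6207475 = -4.36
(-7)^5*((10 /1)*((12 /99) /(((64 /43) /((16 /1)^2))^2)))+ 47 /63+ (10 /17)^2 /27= -362114134328701 /600831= -602688833.18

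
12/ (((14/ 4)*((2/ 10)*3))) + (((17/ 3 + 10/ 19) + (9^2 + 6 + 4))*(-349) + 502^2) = 87017656/ 399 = 218089.36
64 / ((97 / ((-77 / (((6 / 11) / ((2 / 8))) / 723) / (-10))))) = 816508 / 485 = 1683.52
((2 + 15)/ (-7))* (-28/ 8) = 17/ 2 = 8.50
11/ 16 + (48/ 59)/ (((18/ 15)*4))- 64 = -63.14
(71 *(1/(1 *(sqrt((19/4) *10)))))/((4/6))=213 *sqrt(190)/190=15.45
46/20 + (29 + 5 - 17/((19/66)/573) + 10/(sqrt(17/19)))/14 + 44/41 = -131479361/54530 + 5 * sqrt(323)/119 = -2410.38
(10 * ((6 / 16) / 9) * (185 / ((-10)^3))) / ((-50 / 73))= 2701 / 24000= 0.11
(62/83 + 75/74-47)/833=-277861/5116286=-0.05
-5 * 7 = -35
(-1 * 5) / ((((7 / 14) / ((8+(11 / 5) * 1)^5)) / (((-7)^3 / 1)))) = 236687322186 / 625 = 378699715.50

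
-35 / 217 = -5 / 31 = -0.16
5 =5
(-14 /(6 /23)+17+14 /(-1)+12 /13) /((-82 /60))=19400 /533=36.40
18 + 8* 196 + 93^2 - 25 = 10210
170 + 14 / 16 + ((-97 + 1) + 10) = 679 / 8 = 84.88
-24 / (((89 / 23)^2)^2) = -6716184 / 62742241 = -0.11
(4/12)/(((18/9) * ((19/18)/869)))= 137.21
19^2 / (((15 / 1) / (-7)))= -2527 / 15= -168.47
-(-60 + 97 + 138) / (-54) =175 / 54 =3.24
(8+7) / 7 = 15 / 7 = 2.14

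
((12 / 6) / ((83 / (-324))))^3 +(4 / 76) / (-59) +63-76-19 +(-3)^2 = -319764580840 / 640973227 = -498.87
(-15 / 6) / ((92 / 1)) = -5 / 184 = -0.03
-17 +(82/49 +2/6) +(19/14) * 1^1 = -4009/294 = -13.64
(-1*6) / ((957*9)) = -2 / 2871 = -0.00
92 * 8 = 736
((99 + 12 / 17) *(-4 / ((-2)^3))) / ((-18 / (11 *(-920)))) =1429450 / 51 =28028.43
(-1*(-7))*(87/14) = 87/2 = 43.50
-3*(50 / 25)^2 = -12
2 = 2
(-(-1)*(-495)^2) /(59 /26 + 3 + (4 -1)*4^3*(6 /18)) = 6370650 /1801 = 3537.28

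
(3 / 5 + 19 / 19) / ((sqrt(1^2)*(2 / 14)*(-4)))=-14 / 5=-2.80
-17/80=-0.21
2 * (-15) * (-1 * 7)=210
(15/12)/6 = 5/24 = 0.21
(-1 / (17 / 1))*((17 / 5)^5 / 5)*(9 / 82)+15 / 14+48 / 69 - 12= -1115940652 / 103140625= -10.82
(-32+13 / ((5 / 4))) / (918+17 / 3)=-324 / 13855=-0.02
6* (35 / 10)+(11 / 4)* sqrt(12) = 11* sqrt(3) / 2+21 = 30.53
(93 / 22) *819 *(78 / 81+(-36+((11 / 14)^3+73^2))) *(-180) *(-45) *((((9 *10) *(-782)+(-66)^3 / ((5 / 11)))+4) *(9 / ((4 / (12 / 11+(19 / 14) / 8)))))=-14039054424866504273175 / 47432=-295982763216109467.73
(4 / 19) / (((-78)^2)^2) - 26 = -4571359415 / 175821516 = -26.00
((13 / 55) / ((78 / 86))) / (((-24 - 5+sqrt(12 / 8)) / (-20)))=172 * sqrt(6) / 55407+9976 / 55407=0.19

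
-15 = -15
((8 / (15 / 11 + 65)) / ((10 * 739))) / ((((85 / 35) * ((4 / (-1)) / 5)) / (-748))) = 0.01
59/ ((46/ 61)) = 3599/ 46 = 78.24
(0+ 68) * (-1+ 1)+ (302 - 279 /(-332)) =100543 /332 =302.84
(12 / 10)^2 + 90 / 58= 2.99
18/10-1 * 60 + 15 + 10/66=-7103/165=-43.05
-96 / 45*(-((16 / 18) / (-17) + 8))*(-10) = -77824 / 459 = -169.55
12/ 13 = 0.92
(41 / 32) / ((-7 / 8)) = -41 / 28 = -1.46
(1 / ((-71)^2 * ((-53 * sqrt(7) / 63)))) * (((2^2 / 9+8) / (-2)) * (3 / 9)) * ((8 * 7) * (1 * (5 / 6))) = 0.01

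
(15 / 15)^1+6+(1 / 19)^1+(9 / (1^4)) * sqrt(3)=134 / 19+9 * sqrt(3)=22.64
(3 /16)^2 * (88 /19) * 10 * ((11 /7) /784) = 5445 /1668352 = 0.00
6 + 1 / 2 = 13 / 2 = 6.50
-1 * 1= -1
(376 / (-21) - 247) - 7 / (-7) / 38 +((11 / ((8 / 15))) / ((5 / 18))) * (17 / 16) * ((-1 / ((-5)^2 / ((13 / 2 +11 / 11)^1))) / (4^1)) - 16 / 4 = -280686853 / 1021440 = -274.80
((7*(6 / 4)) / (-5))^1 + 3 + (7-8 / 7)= 473 / 70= 6.76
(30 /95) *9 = 54 /19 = 2.84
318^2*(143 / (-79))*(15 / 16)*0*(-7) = 0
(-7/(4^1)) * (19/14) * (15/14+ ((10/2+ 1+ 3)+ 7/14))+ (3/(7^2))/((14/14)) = -4909/196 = -25.05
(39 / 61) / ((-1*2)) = -39 / 122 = -0.32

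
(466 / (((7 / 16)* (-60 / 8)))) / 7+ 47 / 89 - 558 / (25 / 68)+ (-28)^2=-246457667 / 327075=-753.52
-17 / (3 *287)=-17 / 861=-0.02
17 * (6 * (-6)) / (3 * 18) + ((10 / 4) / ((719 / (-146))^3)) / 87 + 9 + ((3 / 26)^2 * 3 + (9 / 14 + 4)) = 119826766829801 / 51006955833652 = 2.35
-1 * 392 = -392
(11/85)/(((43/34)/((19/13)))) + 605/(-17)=-1683869/47515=-35.44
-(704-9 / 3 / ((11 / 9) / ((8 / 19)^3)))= -53102272 / 75449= -703.82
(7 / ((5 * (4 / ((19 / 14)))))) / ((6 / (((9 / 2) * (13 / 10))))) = 741 / 1600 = 0.46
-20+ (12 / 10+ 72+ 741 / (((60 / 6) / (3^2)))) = 7201 / 10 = 720.10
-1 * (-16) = 16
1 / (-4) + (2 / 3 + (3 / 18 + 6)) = 79 / 12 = 6.58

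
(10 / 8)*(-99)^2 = 49005 / 4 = 12251.25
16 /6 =8 /3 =2.67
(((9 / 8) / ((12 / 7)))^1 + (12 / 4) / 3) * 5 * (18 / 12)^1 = 795 / 64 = 12.42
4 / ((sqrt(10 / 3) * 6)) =sqrt(30) / 15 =0.37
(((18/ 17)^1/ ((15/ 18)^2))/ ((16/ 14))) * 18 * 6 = 61236/ 425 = 144.08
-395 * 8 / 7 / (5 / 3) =-1896 / 7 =-270.86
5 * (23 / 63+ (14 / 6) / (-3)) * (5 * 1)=-650 / 63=-10.32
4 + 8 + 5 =17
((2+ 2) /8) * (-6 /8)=-0.38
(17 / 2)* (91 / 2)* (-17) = -26299 / 4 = -6574.75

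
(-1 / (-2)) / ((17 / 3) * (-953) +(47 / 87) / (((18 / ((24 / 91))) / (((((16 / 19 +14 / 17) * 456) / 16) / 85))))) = -3813355 / 41186742522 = -0.00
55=55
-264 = -264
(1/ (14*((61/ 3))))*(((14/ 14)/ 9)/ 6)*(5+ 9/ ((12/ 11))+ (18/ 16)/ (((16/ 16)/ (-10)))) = 1/ 7686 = 0.00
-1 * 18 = -18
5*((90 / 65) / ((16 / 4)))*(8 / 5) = 36 / 13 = 2.77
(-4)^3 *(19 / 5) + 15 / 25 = -1213 / 5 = -242.60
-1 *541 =-541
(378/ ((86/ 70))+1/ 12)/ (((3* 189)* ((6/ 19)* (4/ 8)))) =3017257/ 877716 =3.44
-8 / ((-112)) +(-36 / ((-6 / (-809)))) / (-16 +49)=-22641 / 154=-147.02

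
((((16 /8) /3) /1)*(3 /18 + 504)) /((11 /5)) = 152.78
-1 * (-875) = 875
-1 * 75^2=-5625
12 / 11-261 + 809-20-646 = -1286 / 11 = -116.91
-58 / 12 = -29 / 6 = -4.83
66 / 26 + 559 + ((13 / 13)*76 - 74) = 563.54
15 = 15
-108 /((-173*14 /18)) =0.80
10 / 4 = 5 / 2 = 2.50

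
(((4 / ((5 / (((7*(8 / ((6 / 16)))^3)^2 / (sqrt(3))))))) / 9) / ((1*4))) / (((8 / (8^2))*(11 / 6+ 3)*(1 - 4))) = -53876069761024*sqrt(3) / 2854035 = -32696196.84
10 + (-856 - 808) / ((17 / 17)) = -1654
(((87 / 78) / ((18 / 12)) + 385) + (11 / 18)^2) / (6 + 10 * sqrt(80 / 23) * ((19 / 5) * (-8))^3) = -14278352864000 * sqrt(115) / 207782937358254297-4675684375 / 554087832955344792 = -0.00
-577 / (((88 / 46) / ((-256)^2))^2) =-81935359541248 / 121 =-677151731745.85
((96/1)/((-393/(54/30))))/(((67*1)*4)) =-72/43885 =-0.00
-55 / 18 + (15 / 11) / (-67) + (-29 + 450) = 5544181 / 13266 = 417.92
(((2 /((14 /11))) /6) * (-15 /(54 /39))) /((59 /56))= -1430 /531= -2.69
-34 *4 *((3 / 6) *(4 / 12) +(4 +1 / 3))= -612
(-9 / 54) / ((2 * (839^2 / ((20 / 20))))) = -1 / 8447052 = -0.00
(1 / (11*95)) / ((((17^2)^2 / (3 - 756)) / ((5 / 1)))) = -753 / 17455889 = -0.00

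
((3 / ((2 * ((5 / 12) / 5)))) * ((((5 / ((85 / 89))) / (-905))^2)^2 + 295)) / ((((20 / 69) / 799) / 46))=11095051244586167579497416 / 16478249917103125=673314903.00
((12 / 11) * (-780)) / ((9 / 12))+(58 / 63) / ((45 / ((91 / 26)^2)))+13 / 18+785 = -1552891 / 4455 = -348.57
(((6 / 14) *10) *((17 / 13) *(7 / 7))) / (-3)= -170 / 91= -1.87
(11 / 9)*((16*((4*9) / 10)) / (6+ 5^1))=32 / 5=6.40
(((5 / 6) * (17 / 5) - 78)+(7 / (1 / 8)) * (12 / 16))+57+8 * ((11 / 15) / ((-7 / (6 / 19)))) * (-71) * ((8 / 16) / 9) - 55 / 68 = 9795379 / 406980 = 24.07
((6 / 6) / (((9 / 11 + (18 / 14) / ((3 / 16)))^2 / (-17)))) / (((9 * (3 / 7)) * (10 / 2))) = -705551 / 47152935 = -0.01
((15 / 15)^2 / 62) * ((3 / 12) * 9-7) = -19 / 248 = -0.08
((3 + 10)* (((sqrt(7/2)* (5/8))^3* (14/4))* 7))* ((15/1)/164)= 8360625* sqrt(14)/671744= 46.57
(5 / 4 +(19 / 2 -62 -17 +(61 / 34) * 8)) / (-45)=733 / 612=1.20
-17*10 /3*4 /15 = -136 /9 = -15.11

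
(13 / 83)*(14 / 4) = 91 / 166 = 0.55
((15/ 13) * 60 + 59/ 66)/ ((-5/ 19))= -1143173/ 4290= -266.47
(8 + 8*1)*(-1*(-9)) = 144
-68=-68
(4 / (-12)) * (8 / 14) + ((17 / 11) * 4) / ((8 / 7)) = 2411 / 462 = 5.22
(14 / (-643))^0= 1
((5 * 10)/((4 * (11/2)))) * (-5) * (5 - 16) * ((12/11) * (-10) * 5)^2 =371900.83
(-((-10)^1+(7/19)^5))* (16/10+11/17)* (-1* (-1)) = 4726138953/210468415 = 22.46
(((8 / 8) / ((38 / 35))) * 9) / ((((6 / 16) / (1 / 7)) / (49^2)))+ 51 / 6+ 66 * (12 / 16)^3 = 4632017 / 608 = 7618.45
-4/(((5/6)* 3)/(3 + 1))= -6.40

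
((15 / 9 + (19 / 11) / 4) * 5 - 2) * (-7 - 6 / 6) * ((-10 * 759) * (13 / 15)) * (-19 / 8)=-6368401 / 6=-1061400.17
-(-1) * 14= 14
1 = 1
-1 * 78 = -78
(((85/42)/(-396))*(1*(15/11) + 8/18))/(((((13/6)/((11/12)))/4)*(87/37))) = -562955/84648564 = -0.01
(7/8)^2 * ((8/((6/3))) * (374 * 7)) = 64141/8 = 8017.62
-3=-3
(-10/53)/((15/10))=-20/159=-0.13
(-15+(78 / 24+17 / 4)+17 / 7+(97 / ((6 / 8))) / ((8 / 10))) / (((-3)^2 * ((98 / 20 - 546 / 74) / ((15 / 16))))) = -6083725 / 924336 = -6.58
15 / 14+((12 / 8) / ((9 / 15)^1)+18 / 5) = 251 / 35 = 7.17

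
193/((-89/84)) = -16212/89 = -182.16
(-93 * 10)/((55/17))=-3162/11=-287.45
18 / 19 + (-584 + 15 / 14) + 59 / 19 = -153981 / 266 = -578.88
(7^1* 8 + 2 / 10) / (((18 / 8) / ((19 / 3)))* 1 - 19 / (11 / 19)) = -234916 / 135695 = -1.73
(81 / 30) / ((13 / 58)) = 783 / 65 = 12.05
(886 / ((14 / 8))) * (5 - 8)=-10632 / 7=-1518.86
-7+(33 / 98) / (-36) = -8243 / 1176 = -7.01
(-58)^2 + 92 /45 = 151472 /45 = 3366.04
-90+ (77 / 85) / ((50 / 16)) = -190634 / 2125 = -89.71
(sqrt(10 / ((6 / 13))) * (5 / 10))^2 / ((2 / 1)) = 65 / 24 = 2.71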